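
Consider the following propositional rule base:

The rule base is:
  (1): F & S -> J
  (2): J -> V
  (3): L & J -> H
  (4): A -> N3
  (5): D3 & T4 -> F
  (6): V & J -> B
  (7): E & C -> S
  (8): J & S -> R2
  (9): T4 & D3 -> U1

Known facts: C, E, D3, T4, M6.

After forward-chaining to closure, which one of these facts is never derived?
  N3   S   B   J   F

Round 1 fires (5), (7), (9), giving F, S, U1.
Round 2 fires (1), giving J.
Round 3 fires (2), (8), giving V, R2.
Round 4 fires (6), giving B.
Derived: S (round 1), B (round 4), F (round 1), J (round 2). N3 never appears in any round.

N3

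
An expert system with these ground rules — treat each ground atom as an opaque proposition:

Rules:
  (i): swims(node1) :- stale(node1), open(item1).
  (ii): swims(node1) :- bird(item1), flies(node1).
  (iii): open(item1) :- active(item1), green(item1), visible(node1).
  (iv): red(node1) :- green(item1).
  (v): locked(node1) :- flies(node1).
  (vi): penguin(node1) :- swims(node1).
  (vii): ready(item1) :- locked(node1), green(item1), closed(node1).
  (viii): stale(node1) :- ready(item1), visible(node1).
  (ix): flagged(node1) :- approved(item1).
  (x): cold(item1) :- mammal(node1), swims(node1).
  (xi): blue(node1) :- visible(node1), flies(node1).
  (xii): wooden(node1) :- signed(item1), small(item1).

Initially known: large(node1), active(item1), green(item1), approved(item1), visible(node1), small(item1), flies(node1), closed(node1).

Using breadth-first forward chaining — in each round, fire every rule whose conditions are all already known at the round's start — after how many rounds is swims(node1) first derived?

Round 1 — (iii), (iv), (v), (ix), (xi), derive open(item1), red(node1), locked(node1), flagged(node1), blue(node1).
Round 2 — (vii), derive ready(item1).
Round 3 — (viii), derive stale(node1).
Round 4 — (i), derive swims(node1).
swims(node1) first appears in round 4.

4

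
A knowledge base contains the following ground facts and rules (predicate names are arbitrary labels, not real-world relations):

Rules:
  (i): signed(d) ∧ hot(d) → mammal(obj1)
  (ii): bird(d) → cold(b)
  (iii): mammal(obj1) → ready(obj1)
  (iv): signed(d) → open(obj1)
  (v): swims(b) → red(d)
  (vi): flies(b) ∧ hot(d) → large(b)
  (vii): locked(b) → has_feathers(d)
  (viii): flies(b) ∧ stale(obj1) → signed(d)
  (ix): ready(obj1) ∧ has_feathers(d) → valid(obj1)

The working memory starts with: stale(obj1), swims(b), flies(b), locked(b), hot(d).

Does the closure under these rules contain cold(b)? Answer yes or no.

no

Round 1 — (v), (vi), (vii), (viii), derive red(d), large(b), has_feathers(d), signed(d).
Round 2 — (i), (iv), derive mammal(obj1), open(obj1).
Round 3 — (iii), derive ready(obj1).
Round 4 — (ix), derive valid(obj1).
Fixed point reached. cold(b) is concluded only by (ii); (ii) needs bird(d) (never derived).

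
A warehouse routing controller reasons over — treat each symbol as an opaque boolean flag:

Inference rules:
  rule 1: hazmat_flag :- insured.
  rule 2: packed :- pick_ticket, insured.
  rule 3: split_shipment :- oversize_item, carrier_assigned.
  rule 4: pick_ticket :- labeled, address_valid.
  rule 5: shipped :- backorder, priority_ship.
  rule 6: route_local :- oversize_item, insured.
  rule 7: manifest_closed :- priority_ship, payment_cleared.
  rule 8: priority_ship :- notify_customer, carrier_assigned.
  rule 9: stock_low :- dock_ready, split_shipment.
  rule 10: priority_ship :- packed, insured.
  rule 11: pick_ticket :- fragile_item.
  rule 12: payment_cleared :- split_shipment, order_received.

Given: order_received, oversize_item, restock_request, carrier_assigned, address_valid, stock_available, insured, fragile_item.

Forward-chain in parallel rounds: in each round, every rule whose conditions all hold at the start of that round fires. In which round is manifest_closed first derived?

Round 1: rule 1 [hazmat_flag :- insured.]; rule 3 [split_shipment :- oversize_item, carrier_assigned.]; rule 6 [route_local :- oversize_item, insured.]; rule 11 [pick_ticket :- fragile_item.]. Adds hazmat_flag, split_shipment, route_local, pick_ticket.
Round 2: rule 2 [packed :- pick_ticket, insured.]; rule 12 [payment_cleared :- split_shipment, order_received.]. Adds packed, payment_cleared.
Round 3: rule 10 [priority_ship :- packed, insured.]. Adds priority_ship.
Round 4: rule 7 [manifest_closed :- priority_ship, payment_cleared.]. Adds manifest_closed.
manifest_closed first appears in round 4.

4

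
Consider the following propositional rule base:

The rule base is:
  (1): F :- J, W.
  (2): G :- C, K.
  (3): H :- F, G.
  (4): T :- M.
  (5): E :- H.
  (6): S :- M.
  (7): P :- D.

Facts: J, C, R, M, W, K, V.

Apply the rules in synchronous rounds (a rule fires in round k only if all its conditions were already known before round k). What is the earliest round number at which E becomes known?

Round 1 fires (1), (2), (4), (6), giving F, G, T, S.
Round 2 fires (3), giving H.
Round 3 fires (5), giving E.
E first appears in round 3.

3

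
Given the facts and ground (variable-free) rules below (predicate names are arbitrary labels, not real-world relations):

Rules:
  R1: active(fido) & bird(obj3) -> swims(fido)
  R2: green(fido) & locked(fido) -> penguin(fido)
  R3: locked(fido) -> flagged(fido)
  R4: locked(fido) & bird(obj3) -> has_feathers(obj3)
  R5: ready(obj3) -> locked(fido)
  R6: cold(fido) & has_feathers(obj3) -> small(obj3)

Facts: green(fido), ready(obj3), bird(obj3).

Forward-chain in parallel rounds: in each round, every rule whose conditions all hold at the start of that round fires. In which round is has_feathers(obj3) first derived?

2

Round 1 fires R5, giving locked(fido).
Round 2 fires R2, R3, R4, giving penguin(fido), flagged(fido), has_feathers(obj3).
has_feathers(obj3) first appears in round 2.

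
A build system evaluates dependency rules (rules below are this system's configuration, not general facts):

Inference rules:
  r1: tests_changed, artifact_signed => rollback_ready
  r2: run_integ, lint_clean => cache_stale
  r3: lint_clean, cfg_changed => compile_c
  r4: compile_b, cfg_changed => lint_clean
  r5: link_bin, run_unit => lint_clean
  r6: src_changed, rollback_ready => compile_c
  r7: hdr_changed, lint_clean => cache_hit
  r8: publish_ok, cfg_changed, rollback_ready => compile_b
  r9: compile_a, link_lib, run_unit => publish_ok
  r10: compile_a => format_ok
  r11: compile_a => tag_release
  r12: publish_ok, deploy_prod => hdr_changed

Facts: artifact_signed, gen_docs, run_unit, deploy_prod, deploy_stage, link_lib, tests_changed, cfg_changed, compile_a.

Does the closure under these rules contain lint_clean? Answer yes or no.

Round 1: r1 [tests_changed, artifact_signed => rollback_ready]; r9 [compile_a, link_lib, run_unit => publish_ok]; r10 [compile_a => format_ok]; r11 [compile_a => tag_release]. Adds rollback_ready, publish_ok, format_ok, tag_release.
Round 2: r8 [publish_ok, cfg_changed, rollback_ready => compile_b]; r12 [publish_ok, deploy_prod => hdr_changed]. Adds compile_b, hdr_changed.
Round 3: r4 [compile_b, cfg_changed => lint_clean]. Adds lint_clean.
Round 4: r3 [lint_clean, cfg_changed => compile_c]; r7 [hdr_changed, lint_clean => cache_hit]. Adds compile_c, cache_hit.
lint_clean appears in round 3, so it is derivable.

yes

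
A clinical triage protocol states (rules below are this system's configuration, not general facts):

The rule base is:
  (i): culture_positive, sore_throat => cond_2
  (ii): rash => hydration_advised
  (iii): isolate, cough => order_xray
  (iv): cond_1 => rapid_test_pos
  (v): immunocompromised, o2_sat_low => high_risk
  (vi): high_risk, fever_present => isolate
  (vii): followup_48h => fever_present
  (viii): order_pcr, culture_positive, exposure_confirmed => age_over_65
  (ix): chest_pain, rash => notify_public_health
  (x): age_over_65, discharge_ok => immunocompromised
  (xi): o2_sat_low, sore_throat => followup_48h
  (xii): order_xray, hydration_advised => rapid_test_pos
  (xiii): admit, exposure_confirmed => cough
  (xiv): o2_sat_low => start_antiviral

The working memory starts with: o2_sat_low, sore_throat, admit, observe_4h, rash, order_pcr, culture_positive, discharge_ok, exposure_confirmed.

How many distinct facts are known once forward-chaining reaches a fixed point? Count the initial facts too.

21

Round 1 — (i), (ii), (viii), (xi), (xiii), (xiv), derive cond_2, hydration_advised, age_over_65, followup_48h, cough, start_antiviral.
Round 2 — (vii), (x), derive fever_present, immunocompromised.
Round 3 — (v), derive high_risk.
Round 4 — (vi), derive isolate.
Round 5 — (iii), derive order_xray.
Round 6 — (xii), derive rapid_test_pos.
Closure: {admit, age_over_65, cond_2, cough, culture_positive, discharge_ok, exposure_confirmed, fever_present, followup_48h, high_risk, hydration_advised, immunocompromised, isolate, o2_sat_low, observe_4h, order_pcr, order_xray, rapid_test_pos, rash, sore_throat, start_antiviral} — 21 facts.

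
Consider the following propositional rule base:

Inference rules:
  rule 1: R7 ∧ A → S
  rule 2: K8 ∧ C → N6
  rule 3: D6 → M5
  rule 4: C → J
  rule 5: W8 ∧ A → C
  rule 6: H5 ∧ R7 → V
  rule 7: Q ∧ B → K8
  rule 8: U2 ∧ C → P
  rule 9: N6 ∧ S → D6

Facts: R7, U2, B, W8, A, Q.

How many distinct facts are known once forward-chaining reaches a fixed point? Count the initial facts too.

14

Round 1 — rule 1, rule 5, rule 7, derive S, C, K8.
Round 2 — rule 2, rule 4, rule 8, derive N6, J, P.
Round 3 — rule 9, derive D6.
Round 4 — rule 3, derive M5.
Closure: {A, B, C, D6, J, K8, M5, N6, P, Q, R7, S, U2, W8} — 14 facts.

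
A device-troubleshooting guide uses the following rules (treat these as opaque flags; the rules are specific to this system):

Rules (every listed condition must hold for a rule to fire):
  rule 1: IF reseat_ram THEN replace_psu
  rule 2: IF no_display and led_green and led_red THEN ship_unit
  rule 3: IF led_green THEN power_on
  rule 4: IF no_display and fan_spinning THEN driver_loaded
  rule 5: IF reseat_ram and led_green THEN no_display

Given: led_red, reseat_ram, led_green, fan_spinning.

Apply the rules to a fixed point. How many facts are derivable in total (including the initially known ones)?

Round 1 fires rule 1, rule 3, rule 5, giving replace_psu, power_on, no_display.
Round 2 fires rule 2, rule 4, giving ship_unit, driver_loaded.
Closure: {driver_loaded, fan_spinning, led_green, led_red, no_display, power_on, replace_psu, reseat_ram, ship_unit} — 9 facts.

9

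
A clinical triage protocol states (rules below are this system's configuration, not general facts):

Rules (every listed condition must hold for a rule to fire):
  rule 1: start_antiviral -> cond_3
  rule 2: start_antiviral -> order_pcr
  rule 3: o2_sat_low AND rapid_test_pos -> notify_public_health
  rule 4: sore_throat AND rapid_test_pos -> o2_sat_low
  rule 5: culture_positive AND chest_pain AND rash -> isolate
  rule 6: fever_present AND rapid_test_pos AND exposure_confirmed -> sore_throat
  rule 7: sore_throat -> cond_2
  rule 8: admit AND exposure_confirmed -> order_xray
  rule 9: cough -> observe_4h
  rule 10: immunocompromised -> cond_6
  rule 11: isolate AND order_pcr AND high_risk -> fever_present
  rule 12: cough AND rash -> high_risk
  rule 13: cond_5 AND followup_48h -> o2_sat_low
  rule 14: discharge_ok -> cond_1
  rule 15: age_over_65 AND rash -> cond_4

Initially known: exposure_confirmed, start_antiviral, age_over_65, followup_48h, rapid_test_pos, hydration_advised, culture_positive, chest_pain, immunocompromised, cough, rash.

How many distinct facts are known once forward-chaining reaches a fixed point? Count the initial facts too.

23

[1] rule 1 [start_antiviral -> cond_3]; rule 2 [start_antiviral -> order_pcr]; rule 5 [culture_positive AND chest_pain AND rash -> isolate]; rule 9 [cough -> observe_4h]; rule 10 [immunocompromised -> cond_6]; rule 12 [cough AND rash -> high_risk]; rule 15 [age_over_65 AND rash -> cond_4]. ⇒ new: cond_3, order_pcr, isolate, observe_4h, cond_6, high_risk, cond_4.
[2] rule 11 [isolate AND order_pcr AND high_risk -> fever_present]. ⇒ new: fever_present.
[3] rule 6 [fever_present AND rapid_test_pos AND exposure_confirmed -> sore_throat]. ⇒ new: sore_throat.
[4] rule 4 [sore_throat AND rapid_test_pos -> o2_sat_low]; rule 7 [sore_throat -> cond_2]. ⇒ new: o2_sat_low, cond_2.
[5] rule 3 [o2_sat_low AND rapid_test_pos -> notify_public_health]. ⇒ new: notify_public_health.
Closure: {age_over_65, chest_pain, cond_2, cond_3, cond_4, cond_6, cough, culture_positive, exposure_confirmed, fever_present, followup_48h, high_risk, hydration_advised, immunocompromised, isolate, notify_public_health, o2_sat_low, observe_4h, order_pcr, rapid_test_pos, rash, sore_throat, start_antiviral} — 23 facts.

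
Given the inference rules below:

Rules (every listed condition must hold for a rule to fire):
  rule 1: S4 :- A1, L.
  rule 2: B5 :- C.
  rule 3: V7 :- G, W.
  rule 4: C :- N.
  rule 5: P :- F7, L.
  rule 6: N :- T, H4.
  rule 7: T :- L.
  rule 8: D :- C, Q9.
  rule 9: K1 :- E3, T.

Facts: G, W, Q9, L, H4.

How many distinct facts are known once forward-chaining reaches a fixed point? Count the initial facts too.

Round 1: rule 3 [V7 :- G, W.]; rule 7 [T :- L.]. New: V7, T.
Round 2: rule 6 [N :- T, H4.]. New: N.
Round 3: rule 4 [C :- N.]. New: C.
Round 4: rule 2 [B5 :- C.]; rule 8 [D :- C, Q9.]. New: B5, D.
Closure: {B5, C, D, G, H4, L, N, Q9, T, V7, W} — 11 facts.

11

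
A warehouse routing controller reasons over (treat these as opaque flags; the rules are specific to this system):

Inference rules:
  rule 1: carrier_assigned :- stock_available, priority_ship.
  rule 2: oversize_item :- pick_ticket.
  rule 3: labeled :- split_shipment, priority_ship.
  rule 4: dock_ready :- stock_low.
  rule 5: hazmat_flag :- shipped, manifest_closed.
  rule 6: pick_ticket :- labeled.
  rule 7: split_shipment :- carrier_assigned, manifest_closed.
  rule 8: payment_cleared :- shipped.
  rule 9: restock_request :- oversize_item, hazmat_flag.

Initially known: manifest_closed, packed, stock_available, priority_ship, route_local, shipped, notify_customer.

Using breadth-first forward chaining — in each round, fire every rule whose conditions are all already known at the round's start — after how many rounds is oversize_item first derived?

Round 1 — rule 1, rule 5, rule 8, derive carrier_assigned, hazmat_flag, payment_cleared.
Round 2 — rule 7, derive split_shipment.
Round 3 — rule 3, derive labeled.
Round 4 — rule 6, derive pick_ticket.
Round 5 — rule 2, derive oversize_item.
oversize_item first appears in round 5.

5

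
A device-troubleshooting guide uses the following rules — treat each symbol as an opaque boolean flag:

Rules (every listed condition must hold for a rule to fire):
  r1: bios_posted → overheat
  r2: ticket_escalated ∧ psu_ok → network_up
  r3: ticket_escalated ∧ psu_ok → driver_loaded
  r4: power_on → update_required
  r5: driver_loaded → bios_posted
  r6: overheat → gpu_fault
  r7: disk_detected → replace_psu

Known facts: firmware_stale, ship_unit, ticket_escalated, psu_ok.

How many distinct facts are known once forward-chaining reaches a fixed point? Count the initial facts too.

9

[1] r2 [ticket_escalated ∧ psu_ok → network_up]; r3 [ticket_escalated ∧ psu_ok → driver_loaded]. ⇒ new: network_up, driver_loaded.
[2] r5 [driver_loaded → bios_posted]. ⇒ new: bios_posted.
[3] r1 [bios_posted → overheat]. ⇒ new: overheat.
[4] r6 [overheat → gpu_fault]. ⇒ new: gpu_fault.
Closure: {bios_posted, driver_loaded, firmware_stale, gpu_fault, network_up, overheat, psu_ok, ship_unit, ticket_escalated} — 9 facts.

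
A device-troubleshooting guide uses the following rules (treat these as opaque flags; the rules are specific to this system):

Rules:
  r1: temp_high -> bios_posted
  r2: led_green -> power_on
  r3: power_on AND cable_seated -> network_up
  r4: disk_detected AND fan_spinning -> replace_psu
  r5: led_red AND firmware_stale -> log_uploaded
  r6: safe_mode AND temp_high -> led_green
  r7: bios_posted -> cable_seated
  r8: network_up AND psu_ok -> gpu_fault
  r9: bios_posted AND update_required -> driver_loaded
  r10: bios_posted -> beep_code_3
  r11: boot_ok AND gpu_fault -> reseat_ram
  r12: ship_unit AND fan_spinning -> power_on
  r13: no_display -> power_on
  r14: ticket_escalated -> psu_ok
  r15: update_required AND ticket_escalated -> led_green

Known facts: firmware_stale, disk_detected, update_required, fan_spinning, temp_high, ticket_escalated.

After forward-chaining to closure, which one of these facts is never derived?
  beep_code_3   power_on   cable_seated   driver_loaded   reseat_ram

reseat_ram

Round 1 fires r1, r4, r14, r15, giving bios_posted, replace_psu, psu_ok, led_green.
Round 2 fires r2, r7, r9, r10, giving power_on, cable_seated, driver_loaded, beep_code_3.
Round 3 fires r3, giving network_up.
Round 4 fires r8, giving gpu_fault.
Derived: beep_code_3 (round 2), cable_seated (round 2), power_on (round 2), driver_loaded (round 2). reseat_ram never appears in any round.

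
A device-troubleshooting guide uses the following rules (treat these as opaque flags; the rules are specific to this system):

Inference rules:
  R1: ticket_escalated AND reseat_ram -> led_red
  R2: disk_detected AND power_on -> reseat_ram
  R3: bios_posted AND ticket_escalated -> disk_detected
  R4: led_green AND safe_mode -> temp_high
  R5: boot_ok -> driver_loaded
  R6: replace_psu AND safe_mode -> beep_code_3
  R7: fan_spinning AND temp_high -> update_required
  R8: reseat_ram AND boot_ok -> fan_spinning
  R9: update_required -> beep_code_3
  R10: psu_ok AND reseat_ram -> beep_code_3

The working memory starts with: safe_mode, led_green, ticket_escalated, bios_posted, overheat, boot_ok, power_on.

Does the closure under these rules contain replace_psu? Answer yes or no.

[1] R3 [bios_posted AND ticket_escalated -> disk_detected]; R4 [led_green AND safe_mode -> temp_high]; R5 [boot_ok -> driver_loaded]. ⇒ new: disk_detected, temp_high, driver_loaded.
[2] R2 [disk_detected AND power_on -> reseat_ram]. ⇒ new: reseat_ram.
[3] R1 [ticket_escalated AND reseat_ram -> led_red]; R8 [reseat_ram AND boot_ok -> fan_spinning]. ⇒ new: led_red, fan_spinning.
[4] R7 [fan_spinning AND temp_high -> update_required]. ⇒ new: update_required.
[5] R9 [update_required -> beep_code_3]. ⇒ new: beep_code_3.
Fixed point reached. No rule has replace_psu as a consequent, and it is not given.

no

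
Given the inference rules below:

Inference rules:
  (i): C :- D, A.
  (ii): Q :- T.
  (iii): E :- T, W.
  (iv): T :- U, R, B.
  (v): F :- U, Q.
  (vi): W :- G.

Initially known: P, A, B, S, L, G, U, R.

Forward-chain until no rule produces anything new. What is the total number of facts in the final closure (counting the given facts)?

[1] (iv) [T :- U, R, B.]; (vi) [W :- G.]. ⇒ new: T, W.
[2] (ii) [Q :- T.]; (iii) [E :- T, W.]. ⇒ new: Q, E.
[3] (v) [F :- U, Q.]. ⇒ new: F.
Closure: {A, B, E, F, G, L, P, Q, R, S, T, U, W} — 13 facts.

13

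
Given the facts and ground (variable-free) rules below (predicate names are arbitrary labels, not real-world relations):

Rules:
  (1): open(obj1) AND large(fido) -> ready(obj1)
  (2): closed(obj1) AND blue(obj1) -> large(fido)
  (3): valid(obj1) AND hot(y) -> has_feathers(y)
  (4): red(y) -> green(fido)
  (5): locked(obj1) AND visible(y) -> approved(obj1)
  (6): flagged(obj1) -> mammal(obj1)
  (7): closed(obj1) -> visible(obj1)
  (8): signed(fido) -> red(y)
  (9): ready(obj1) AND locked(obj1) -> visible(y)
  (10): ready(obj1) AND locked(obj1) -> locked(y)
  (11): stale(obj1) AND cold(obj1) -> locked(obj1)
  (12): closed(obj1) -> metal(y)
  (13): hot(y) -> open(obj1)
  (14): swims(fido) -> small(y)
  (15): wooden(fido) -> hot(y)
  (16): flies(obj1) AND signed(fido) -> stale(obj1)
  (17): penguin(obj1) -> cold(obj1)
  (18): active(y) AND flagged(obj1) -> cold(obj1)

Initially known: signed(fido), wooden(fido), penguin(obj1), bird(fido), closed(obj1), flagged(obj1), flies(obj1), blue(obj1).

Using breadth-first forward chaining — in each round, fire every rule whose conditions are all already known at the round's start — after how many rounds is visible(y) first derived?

Round 1 — (2), (6), (7), (8), (12), (15), (16), (17), derive large(fido), mammal(obj1), visible(obj1), red(y), metal(y), hot(y), stale(obj1), cold(obj1).
Round 2 — (4), (11), (13), derive green(fido), locked(obj1), open(obj1).
Round 3 — (1), derive ready(obj1).
Round 4 — (9), (10), derive visible(y), locked(y).
visible(y) first appears in round 4.

4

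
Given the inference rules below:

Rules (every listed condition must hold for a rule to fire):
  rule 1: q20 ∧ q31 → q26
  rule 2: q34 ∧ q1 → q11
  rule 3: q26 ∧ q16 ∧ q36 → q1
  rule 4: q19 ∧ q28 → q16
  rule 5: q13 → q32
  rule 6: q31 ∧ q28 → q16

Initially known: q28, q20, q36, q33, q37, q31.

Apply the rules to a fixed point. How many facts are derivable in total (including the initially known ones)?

9

Round 1 — rule 1, rule 6, derive q26, q16.
Round 2 — rule 3, derive q1.
Closure: {q1, q16, q20, q26, q28, q31, q33, q36, q37} — 9 facts.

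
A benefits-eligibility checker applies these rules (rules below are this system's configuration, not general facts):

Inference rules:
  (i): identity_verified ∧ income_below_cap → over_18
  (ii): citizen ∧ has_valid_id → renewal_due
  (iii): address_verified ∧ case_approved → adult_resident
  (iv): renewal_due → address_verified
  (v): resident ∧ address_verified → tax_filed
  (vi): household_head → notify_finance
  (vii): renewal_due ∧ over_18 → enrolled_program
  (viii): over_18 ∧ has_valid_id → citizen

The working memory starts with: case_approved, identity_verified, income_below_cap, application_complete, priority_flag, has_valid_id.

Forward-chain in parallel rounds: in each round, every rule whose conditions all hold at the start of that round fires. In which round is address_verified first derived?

4

Round 1: (i) [identity_verified ∧ income_below_cap → over_18]. New: over_18.
Round 2: (viii) [over_18 ∧ has_valid_id → citizen]. New: citizen.
Round 3: (ii) [citizen ∧ has_valid_id → renewal_due]. New: renewal_due.
Round 4: (iv) [renewal_due → address_verified]; (vii) [renewal_due ∧ over_18 → enrolled_program]. New: address_verified, enrolled_program.
address_verified first appears in round 4.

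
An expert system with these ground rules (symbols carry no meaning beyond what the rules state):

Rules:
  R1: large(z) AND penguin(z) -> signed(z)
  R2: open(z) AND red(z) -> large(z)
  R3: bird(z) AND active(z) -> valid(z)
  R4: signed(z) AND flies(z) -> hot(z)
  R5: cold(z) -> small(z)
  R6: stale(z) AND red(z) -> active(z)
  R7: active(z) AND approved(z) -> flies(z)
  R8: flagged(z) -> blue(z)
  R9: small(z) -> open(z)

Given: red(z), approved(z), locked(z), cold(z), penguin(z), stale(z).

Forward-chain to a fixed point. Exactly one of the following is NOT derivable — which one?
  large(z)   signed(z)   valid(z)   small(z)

Round 1 fires R5, R6, giving small(z), active(z).
Round 2 fires R7, R9, giving flies(z), open(z).
Round 3 fires R2, giving large(z).
Round 4 fires R1, giving signed(z).
Round 5 fires R4, giving hot(z).
Derived: large(z) (round 3), small(z) (round 1), signed(z) (round 4). valid(z) never appears in any round.

valid(z)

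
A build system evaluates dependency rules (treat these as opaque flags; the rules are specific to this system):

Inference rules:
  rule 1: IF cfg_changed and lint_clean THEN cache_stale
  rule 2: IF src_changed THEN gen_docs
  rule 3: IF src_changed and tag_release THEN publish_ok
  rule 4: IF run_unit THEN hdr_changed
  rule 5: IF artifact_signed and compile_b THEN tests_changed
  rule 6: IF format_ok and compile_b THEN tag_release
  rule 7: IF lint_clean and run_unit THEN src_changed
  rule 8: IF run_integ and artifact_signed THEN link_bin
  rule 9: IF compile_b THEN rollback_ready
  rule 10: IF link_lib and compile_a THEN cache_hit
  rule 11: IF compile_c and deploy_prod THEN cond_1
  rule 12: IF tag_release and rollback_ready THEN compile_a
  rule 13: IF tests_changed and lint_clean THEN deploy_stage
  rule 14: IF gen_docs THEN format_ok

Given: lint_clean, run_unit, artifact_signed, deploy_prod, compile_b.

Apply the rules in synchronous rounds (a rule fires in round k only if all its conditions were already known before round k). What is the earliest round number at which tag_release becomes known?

4

Round 1: rule 4 [IF run_unit THEN hdr_changed]; rule 5 [IF artifact_signed and compile_b THEN tests_changed]; rule 7 [IF lint_clean and run_unit THEN src_changed]; rule 9 [IF compile_b THEN rollback_ready]. New: hdr_changed, tests_changed, src_changed, rollback_ready.
Round 2: rule 2 [IF src_changed THEN gen_docs]; rule 13 [IF tests_changed and lint_clean THEN deploy_stage]. New: gen_docs, deploy_stage.
Round 3: rule 14 [IF gen_docs THEN format_ok]. New: format_ok.
Round 4: rule 6 [IF format_ok and compile_b THEN tag_release]. New: tag_release.
tag_release first appears in round 4.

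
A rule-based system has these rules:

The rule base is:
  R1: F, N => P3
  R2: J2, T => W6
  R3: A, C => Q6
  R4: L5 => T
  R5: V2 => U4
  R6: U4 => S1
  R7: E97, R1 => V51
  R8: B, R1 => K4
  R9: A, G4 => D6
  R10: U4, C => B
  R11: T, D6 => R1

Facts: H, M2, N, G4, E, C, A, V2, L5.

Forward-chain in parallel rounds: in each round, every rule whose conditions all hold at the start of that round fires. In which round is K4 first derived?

3

Round 1 fires R3, R4, R5, R9, giving Q6, T, U4, D6.
Round 2 fires R6, R10, R11, giving S1, B, R1.
Round 3 fires R8, giving K4.
K4 first appears in round 3.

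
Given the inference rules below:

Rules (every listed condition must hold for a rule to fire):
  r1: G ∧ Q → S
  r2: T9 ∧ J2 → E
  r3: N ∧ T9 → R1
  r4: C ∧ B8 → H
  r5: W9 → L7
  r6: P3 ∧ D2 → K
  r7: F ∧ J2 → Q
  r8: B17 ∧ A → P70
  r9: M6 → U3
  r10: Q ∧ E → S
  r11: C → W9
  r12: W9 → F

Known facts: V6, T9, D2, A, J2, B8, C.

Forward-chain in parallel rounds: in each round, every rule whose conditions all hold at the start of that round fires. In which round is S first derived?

4

Round 1 — r2, r4, r11, derive E, H, W9.
Round 2 — r5, r12, derive L7, F.
Round 3 — r7, derive Q.
Round 4 — r10, derive S.
S first appears in round 4.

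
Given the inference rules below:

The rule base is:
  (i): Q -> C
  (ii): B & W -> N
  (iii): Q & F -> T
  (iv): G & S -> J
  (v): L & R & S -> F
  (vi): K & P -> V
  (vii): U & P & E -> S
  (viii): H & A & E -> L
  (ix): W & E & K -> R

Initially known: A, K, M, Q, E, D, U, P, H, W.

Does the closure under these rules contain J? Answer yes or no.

no

Round 1 — (i), (vi), (vii), (viii), (ix), derive C, V, S, L, R.
Round 2 — (v), derive F.
Round 3 — (iii), derive T.
Fixed point reached. J is concluded only by (iv); (iv) needs G (never derived).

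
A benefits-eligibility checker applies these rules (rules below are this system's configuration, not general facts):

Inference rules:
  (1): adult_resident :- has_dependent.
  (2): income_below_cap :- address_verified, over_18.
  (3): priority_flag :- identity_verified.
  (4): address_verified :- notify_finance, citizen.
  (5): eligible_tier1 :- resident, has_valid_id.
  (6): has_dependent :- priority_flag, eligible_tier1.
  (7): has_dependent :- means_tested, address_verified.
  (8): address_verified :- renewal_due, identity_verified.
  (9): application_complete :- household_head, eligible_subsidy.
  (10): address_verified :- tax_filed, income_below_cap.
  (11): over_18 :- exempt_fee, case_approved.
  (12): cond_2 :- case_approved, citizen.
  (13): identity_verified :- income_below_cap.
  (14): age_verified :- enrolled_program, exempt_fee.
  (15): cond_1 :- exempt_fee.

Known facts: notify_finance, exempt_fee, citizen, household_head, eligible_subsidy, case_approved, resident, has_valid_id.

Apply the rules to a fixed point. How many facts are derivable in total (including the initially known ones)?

Round 1: (4) [address_verified :- notify_finance, citizen.]; (5) [eligible_tier1 :- resident, has_valid_id.]; (9) [application_complete :- household_head, eligible_subsidy.]; (11) [over_18 :- exempt_fee, case_approved.]; (12) [cond_2 :- case_approved, citizen.]; (15) [cond_1 :- exempt_fee.]. New: address_verified, eligible_tier1, application_complete, over_18, cond_2, cond_1.
Round 2: (2) [income_below_cap :- address_verified, over_18.]. New: income_below_cap.
Round 3: (13) [identity_verified :- income_below_cap.]. New: identity_verified.
Round 4: (3) [priority_flag :- identity_verified.]. New: priority_flag.
Round 5: (6) [has_dependent :- priority_flag, eligible_tier1.]. New: has_dependent.
Round 6: (1) [adult_resident :- has_dependent.]. New: adult_resident.
Closure: {address_verified, adult_resident, application_complete, case_approved, citizen, cond_1, cond_2, eligible_subsidy, eligible_tier1, exempt_fee, has_dependent, has_valid_id, household_head, identity_verified, income_below_cap, notify_finance, over_18, priority_flag, resident} — 19 facts.

19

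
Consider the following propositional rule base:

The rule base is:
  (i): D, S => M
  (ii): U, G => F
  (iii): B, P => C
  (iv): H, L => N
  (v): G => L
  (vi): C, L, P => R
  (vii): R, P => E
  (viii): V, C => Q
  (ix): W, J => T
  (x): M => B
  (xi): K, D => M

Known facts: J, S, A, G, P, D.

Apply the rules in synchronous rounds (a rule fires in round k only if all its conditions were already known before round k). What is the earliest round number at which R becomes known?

4

Round 1: (i) [D, S => M]; (v) [G => L]. Adds M, L.
Round 2: (x) [M => B]. Adds B.
Round 3: (iii) [B, P => C]. Adds C.
Round 4: (vi) [C, L, P => R]. Adds R.
R first appears in round 4.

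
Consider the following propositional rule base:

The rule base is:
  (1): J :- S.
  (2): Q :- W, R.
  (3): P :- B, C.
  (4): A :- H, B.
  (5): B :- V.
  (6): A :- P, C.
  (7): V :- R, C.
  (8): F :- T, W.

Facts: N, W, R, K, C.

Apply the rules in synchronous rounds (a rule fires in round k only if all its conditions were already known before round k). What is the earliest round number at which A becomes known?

4

Round 1: (2) [Q :- W, R.]; (7) [V :- R, C.]. New: Q, V.
Round 2: (5) [B :- V.]. New: B.
Round 3: (3) [P :- B, C.]. New: P.
Round 4: (6) [A :- P, C.]. New: A.
A first appears in round 4.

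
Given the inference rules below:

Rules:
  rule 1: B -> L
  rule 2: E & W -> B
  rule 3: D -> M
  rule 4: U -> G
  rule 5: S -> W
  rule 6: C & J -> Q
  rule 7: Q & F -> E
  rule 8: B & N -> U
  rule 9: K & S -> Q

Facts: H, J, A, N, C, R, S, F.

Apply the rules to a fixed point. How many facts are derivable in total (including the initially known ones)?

15

Round 1: rule 5 [S -> W]; rule 6 [C & J -> Q]. New: W, Q.
Round 2: rule 7 [Q & F -> E]. New: E.
Round 3: rule 2 [E & W -> B]. New: B.
Round 4: rule 1 [B -> L]; rule 8 [B & N -> U]. New: L, U.
Round 5: rule 4 [U -> G]. New: G.
Closure: {A, B, C, E, F, G, H, J, L, N, Q, R, S, U, W} — 15 facts.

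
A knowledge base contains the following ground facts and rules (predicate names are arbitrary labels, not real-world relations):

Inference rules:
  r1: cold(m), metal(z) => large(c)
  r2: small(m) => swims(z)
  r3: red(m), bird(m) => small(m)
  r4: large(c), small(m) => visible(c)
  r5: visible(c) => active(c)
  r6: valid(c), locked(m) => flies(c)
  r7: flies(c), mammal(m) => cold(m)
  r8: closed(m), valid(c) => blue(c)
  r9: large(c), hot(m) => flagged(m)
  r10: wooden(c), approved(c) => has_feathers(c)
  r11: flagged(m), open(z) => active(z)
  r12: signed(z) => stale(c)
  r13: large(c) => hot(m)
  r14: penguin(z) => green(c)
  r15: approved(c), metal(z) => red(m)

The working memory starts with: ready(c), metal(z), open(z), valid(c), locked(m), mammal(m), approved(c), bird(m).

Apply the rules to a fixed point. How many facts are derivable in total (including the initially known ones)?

Round 1: r6 [valid(c), locked(m) => flies(c)]; r15 [approved(c), metal(z) => red(m)]. Adds flies(c), red(m).
Round 2: r3 [red(m), bird(m) => small(m)]; r7 [flies(c), mammal(m) => cold(m)]. Adds small(m), cold(m).
Round 3: r1 [cold(m), metal(z) => large(c)]; r2 [small(m) => swims(z)]. Adds large(c), swims(z).
Round 4: r4 [large(c), small(m) => visible(c)]; r13 [large(c) => hot(m)]. Adds visible(c), hot(m).
Round 5: r5 [visible(c) => active(c)]; r9 [large(c), hot(m) => flagged(m)]. Adds active(c), flagged(m).
Round 6: r11 [flagged(m), open(z) => active(z)]. Adds active(z).
Closure: {active(c), active(z), approved(c), bird(m), cold(m), flagged(m), flies(c), hot(m), large(c), locked(m), mammal(m), metal(z), open(z), ready(c), red(m), small(m), swims(z), valid(c), visible(c)} — 19 facts.

19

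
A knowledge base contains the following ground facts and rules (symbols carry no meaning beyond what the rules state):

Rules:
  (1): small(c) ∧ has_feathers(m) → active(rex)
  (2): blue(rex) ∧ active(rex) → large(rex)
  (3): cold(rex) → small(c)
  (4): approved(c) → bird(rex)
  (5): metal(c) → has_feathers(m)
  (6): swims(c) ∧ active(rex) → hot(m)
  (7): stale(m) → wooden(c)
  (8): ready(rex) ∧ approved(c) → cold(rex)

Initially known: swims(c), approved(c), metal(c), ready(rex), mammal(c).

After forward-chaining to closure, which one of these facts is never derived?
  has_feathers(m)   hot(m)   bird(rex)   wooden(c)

Round 1: (4) [approved(c) → bird(rex)]; (5) [metal(c) → has_feathers(m)]; (8) [ready(rex) ∧ approved(c) → cold(rex)]. Adds bird(rex), has_feathers(m), cold(rex).
Round 2: (3) [cold(rex) → small(c)]. Adds small(c).
Round 3: (1) [small(c) ∧ has_feathers(m) → active(rex)]. Adds active(rex).
Round 4: (6) [swims(c) ∧ active(rex) → hot(m)]. Adds hot(m).
Derived: hot(m) (round 4), bird(rex) (round 1), has_feathers(m) (round 1). wooden(c) never appears in any round.

wooden(c)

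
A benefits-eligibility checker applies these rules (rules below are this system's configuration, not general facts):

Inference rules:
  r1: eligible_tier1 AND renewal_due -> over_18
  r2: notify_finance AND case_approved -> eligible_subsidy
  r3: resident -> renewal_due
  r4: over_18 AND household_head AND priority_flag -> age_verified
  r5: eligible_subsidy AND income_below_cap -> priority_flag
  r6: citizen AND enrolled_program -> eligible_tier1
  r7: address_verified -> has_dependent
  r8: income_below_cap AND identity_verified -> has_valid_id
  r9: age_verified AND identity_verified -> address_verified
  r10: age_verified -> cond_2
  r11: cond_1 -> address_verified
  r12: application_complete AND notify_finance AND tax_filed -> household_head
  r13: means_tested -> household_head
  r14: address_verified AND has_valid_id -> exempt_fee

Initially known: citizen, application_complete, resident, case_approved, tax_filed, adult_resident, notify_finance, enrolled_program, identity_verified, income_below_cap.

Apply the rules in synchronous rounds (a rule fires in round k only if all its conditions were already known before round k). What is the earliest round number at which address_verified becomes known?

Round 1 — r2, r3, r6, r8, r12, derive eligible_subsidy, renewal_due, eligible_tier1, has_valid_id, household_head.
Round 2 — r1, r5, derive over_18, priority_flag.
Round 3 — r4, derive age_verified.
Round 4 — r9, r10, derive address_verified, cond_2.
address_verified first appears in round 4.

4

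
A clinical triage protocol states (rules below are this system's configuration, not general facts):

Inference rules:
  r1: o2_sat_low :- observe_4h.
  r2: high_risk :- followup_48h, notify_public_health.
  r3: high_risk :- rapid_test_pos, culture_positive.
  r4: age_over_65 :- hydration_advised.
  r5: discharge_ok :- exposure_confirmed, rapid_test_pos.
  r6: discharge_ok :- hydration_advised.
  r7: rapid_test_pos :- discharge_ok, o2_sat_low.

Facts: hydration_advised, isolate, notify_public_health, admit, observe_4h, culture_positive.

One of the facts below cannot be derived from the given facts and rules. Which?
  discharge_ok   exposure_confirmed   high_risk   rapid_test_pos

exposure_confirmed

Round 1: r1 [o2_sat_low :- observe_4h.]; r4 [age_over_65 :- hydration_advised.]; r6 [discharge_ok :- hydration_advised.]. Adds o2_sat_low, age_over_65, discharge_ok.
Round 2: r7 [rapid_test_pos :- discharge_ok, o2_sat_low.]. Adds rapid_test_pos.
Round 3: r3 [high_risk :- rapid_test_pos, culture_positive.]. Adds high_risk.
Derived: discharge_ok (round 1), rapid_test_pos (round 2), high_risk (round 3). exposure_confirmed never appears in any round.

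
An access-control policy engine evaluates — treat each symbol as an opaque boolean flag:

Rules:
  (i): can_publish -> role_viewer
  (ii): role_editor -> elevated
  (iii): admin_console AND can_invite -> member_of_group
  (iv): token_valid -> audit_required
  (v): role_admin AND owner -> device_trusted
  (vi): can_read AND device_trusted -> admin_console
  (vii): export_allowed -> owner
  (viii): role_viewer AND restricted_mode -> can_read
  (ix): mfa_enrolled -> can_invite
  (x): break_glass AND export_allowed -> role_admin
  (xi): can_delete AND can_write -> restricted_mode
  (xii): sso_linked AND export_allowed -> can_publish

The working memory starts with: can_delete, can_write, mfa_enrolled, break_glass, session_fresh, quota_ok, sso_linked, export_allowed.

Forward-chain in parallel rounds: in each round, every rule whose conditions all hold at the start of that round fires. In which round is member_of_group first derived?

5

Round 1 — (vii), (ix), (x), (xi), (xii), derive owner, can_invite, role_admin, restricted_mode, can_publish.
Round 2 — (i), (v), derive role_viewer, device_trusted.
Round 3 — (viii), derive can_read.
Round 4 — (vi), derive admin_console.
Round 5 — (iii), derive member_of_group.
member_of_group first appears in round 5.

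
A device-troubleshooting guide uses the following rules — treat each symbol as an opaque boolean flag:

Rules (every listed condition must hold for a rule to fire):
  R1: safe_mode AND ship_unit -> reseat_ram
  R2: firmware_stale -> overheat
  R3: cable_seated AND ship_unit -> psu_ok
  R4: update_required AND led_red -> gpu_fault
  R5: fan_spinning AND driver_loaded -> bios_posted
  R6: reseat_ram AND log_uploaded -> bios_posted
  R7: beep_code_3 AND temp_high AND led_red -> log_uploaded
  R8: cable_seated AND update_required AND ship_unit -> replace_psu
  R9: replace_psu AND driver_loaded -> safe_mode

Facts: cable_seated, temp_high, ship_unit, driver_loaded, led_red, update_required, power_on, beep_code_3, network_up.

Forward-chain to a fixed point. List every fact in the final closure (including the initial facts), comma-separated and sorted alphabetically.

beep_code_3, bios_posted, cable_seated, driver_loaded, gpu_fault, led_red, log_uploaded, network_up, power_on, psu_ok, replace_psu, reseat_ram, safe_mode, ship_unit, temp_high, update_required

[1] R3 [cable_seated AND ship_unit -> psu_ok]; R4 [update_required AND led_red -> gpu_fault]; R7 [beep_code_3 AND temp_high AND led_red -> log_uploaded]; R8 [cable_seated AND update_required AND ship_unit -> replace_psu]. ⇒ new: psu_ok, gpu_fault, log_uploaded, replace_psu.
[2] R9 [replace_psu AND driver_loaded -> safe_mode]. ⇒ new: safe_mode.
[3] R1 [safe_mode AND ship_unit -> reseat_ram]. ⇒ new: reseat_ram.
[4] R6 [reseat_ram AND log_uploaded -> bios_posted]. ⇒ new: bios_posted.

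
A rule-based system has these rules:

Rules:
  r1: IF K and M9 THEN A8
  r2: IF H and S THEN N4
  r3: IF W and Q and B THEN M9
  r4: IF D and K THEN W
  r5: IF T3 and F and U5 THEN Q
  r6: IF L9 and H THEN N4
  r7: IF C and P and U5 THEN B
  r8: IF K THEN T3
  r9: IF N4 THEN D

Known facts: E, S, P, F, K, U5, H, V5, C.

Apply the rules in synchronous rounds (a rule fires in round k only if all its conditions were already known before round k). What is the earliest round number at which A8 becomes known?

5

Round 1: r2 [IF H and S THEN N4]; r7 [IF C and P and U5 THEN B]; r8 [IF K THEN T3]. Adds N4, B, T3.
Round 2: r5 [IF T3 and F and U5 THEN Q]; r9 [IF N4 THEN D]. Adds Q, D.
Round 3: r4 [IF D and K THEN W]. Adds W.
Round 4: r3 [IF W and Q and B THEN M9]. Adds M9.
Round 5: r1 [IF K and M9 THEN A8]. Adds A8.
A8 first appears in round 5.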